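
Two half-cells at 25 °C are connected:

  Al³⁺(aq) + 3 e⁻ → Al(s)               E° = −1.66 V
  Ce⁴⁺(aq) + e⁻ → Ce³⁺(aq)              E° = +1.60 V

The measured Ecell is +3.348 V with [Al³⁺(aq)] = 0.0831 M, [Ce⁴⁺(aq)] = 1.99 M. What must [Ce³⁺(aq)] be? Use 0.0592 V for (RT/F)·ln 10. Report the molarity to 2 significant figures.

Ce⁴⁺/Ce³⁺ is the cathode (higher E°); E°cell = +1.60 − (−1.66) = +3.26 V with n = 3.
Since E = E° − (0.0592/n)·log Q, log Q = n(E° − E)/0.0592 = −4.459.
For 3 Ce⁴⁺(aq) + Al(s) → 3 Ce³⁺(aq) + Al³⁺(aq), the reaction quotient is Q = ([Ce³⁺(aq)]^3·[Al³⁺(aq)]) / [Ce⁴⁺(aq)]^3.
Solving for the unknown gives log [Ce³⁺(aq)] = −0.827, so [Ce³⁺(aq)] ≈ 0.15 M.

0.15 M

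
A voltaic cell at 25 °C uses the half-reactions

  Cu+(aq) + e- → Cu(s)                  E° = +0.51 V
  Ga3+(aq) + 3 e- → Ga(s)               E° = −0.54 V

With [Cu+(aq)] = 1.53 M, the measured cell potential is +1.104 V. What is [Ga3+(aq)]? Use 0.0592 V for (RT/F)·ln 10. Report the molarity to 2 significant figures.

With Cu⁺/Cu at the cathode and Ga³⁺/Ga at the anode, E°cell = +0.51 − (−0.54) = +1.05 V (n = 3).
Rearranging E = E° − (0.0592/n)·log Q gives log Q = 3(+1.05 − (+1.104))/0.0592 = −2.736.
Balancing electrons gives 3 Cu+(aq) + Ga(s) → 3 Cu(s) + Ga3+(aq); thus Q = [Ga3+(aq)] / [Cu+(aq)]^3.
Substituting the known concentrations and solving, log [Ga3+(aq)] = −2.182 and [Ga3+(aq)] = 0.0066 M.

0.0066 M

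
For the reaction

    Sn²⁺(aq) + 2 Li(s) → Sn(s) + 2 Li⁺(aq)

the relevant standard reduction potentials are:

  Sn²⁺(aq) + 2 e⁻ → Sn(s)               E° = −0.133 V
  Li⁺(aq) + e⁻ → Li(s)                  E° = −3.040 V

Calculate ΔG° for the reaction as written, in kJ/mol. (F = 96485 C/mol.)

In the reaction as written Sn²⁺(aq) is reduced, so the Sn²⁺/Sn couple is the cathode and Li⁺/Li is the anode.
E°cell = −0.133 − (−3.040) = +2.907 V; balancing electrons gives n = 2.
ΔG° = −nFE°cell = −(2)(96485)(+2.907) J/mol = −561 kJ/mol.

−561 kJ/mol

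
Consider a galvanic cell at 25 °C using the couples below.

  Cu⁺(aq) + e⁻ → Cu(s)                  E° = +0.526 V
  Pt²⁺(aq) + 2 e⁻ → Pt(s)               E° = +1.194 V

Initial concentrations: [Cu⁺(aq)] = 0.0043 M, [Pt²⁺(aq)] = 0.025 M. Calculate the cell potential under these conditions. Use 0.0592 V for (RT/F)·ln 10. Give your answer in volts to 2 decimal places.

Pt²⁺/Pt is reduced (cathode, E° = +1.194 V) and Cu⁺/Cu is oxidized (anode).
E°cell = E°cat − E°an = +1.194 − (+0.526) = +0.668 V; n = 2.
For the overall reaction Pt²⁺(aq) + 2 Cu(s) → Pt(s) + 2 Cu⁺(aq), Q = [Cu⁺(aq)]^2 / [Pt²⁺(aq)] = 0.00074, giving log Q = −3.131.
By the Nernst equation, E = +0.668 − (0.0592/2)·(−3.131) = +0.76 V.

+0.76 V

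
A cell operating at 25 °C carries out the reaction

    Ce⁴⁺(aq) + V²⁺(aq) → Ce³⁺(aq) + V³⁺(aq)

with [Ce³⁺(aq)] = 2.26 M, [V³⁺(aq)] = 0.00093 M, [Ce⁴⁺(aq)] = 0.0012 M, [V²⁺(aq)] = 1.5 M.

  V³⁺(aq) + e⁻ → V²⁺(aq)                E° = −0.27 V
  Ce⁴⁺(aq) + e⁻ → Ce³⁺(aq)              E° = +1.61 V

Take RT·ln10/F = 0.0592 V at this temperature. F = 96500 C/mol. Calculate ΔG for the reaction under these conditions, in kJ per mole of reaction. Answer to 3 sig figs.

E°cell = +1.61 − (−0.27) = +1.88 V; the balanced reaction transfers n = 1 electron.
Here Q = ([Ce³⁺(aq)]·[V³⁺(aq)]) / ([Ce⁴⁺(aq)]·[V²⁺(aq)]) = 1.17 (log Q = 0.067), giving E = +1.88 − (0.0592/1)·(0.067) = +1.8760 V.
ΔG = −nFE = −(1)(96500)(+1.8760) J/mol = −181 kJ/mol.

−181 kJ/mol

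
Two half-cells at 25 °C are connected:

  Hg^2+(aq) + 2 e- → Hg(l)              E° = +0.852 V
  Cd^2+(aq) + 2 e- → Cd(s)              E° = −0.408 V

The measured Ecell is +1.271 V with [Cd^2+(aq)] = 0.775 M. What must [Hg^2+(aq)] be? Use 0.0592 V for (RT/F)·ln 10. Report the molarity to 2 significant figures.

1.8 M

Hg²⁺/Hg is the cathode (higher E°); E°cell = +0.852 − (−0.408) = +1.260 V with n = 2.
Rearranging E = E° − (0.0592/n)·log Q gives log Q = 2(+1.260 − (+1.271))/0.0592 = −0.372.
For Hg^2+(aq) + Cd(s) → Hg(l) + Cd^2+(aq), the reaction quotient is Q = [Cd^2+(aq)] / [Hg^2+(aq)].
Substituting the known concentrations and solving, log [Hg^2+(aq)] = 0.261 and [Hg^2+(aq)] = 1.8 M.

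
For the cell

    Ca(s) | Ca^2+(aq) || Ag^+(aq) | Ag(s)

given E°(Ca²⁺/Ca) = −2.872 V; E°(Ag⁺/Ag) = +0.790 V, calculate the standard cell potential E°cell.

+3.662 V

By convention the left-hand electrode in cell notation is the anode (oxidation) and the right-hand electrode is the cathode (reduction).
E°cell = E°(right) − E°(left) = +0.790 − (−2.872) = +3.662 V.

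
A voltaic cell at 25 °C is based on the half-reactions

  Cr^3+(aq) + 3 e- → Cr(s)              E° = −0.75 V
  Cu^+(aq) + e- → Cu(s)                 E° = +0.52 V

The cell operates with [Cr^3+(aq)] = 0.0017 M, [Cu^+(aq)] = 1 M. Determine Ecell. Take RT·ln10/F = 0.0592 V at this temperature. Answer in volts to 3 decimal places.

+1.325 V

The Cu⁺/Cu couple has the more positive E°, so it is the cathode; Cr³⁺/Cr is the anode.
E°cell = +0.52 − (−0.75) = +1.27 V, with n = 3 electrons transferred.
For the overall reaction 3 Cu^+(aq) + Cr(s) → 3 Cu(s) + Cr^3+(aq), Q = [Cr^3+(aq)] / [Cu^+(aq)]^3 = 0.0017, giving log Q = −2.770.
By the Nernst equation, E = +1.27 − (0.0592/3)·(−2.770) = +1.325 V.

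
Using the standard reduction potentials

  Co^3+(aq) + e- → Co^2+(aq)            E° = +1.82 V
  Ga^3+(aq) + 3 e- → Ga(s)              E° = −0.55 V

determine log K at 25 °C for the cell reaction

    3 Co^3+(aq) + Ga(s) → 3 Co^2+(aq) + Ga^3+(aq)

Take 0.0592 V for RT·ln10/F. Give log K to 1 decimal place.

The Co³⁺/Co²⁺ couple is reduced (cathode); E°cell = +1.82 − (−0.55) = +2.37 V with n = 3.
At equilibrium E = 0, so log K = nE°cell / 0.0592 = (3)(+2.37) / 0.0592 = 120.1.

log K = 120.1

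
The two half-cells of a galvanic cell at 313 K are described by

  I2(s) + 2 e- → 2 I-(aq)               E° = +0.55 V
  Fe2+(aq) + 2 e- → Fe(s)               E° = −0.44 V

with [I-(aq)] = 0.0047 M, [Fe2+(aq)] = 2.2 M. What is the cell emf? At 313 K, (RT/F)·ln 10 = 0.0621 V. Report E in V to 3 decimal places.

+1.124 V

Since E°(I₂/I⁻) > E°(Fe²⁺/Fe), I₂/I⁻ serves as the cathode.
The standard potential is +0.55 − (−0.44) = +0.99 V and the balanced reaction transfers n = 2 electrons.
The balanced reaction is I2(s) + Fe(s) → 2 I-(aq) + Fe2+(aq), so Q = [I-(aq)]^2·[Fe2+(aq)] = 4.86×10^−5 and log Q = −4.313.
By the Nernst equation, E = +0.99 − (0.0621/2)·(−4.313) = +1.124 V.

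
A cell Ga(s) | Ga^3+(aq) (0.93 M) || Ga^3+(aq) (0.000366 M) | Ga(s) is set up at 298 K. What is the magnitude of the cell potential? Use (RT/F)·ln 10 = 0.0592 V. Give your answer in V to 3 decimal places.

For a concentration cell E°cell = 0, since both electrodes use the same couple.
The compartment with the higher Ga^3+(aq) concentration (0.93 M) acts as the cathode; ions are reduced there and produced at the dilute (0.000366 M) anode.
With n = 3, Ecell = −(0.0592/3)·log([dilute]/[conc]) = −(0.0592/3)·log(0.000366/0.93) = +0.067 V.

0.067 V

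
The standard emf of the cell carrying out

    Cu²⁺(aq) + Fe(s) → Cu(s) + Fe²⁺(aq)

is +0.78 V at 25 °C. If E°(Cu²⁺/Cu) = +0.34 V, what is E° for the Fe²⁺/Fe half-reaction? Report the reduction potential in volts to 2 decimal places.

In the reaction as written the Cu²⁺/Cu couple is reduced (cathode) and Fe²⁺/Fe is oxidized (anode), so E°cell = E°(Cu²⁺/Cu) − E°(Fe²⁺/Fe).
E°(Fe²⁺/Fe) = E°(cathode) − E°cell = +0.34 − (+0.78) = −0.44 V.

−0.44 V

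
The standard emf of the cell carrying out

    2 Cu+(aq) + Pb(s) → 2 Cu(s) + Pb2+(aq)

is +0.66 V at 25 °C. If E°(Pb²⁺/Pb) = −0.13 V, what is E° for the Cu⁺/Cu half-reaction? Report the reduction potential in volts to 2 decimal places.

In the reaction as written the Cu⁺/Cu couple is reduced (cathode) and Pb²⁺/Pb is oxidized (anode), so E°cell = E°(Cu⁺/Cu) − E°(Pb²⁺/Pb).
E°(Cu⁺/Cu) = E°cell + E°(anode) = +0.66 + (−0.13) = +0.53 V.

+0.53 V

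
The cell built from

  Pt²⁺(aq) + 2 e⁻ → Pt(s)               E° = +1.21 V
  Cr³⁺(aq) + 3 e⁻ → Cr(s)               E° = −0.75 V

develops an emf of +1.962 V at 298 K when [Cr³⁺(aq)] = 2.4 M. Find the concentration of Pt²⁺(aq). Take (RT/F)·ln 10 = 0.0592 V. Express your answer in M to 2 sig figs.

2.1 M

With Pt²⁺/Pt at the cathode and Cr³⁺/Cr at the anode, E°cell = +1.21 − (−0.75) = +1.96 V (n = 6).
Rearranging E = E° − (0.0592/n)·log Q gives log Q = 6(+1.96 − (+1.962))/0.0592 = −0.203.
The balanced reaction is 3 Pt²⁺(aq) + 2 Cr(s) → 3 Pt(s) + 2 Cr³⁺(aq), so Q = [Cr³⁺(aq)]^2 / [Pt²⁺(aq)]^3.
Substituting the known concentrations and solving, log [Pt²⁺(aq)] = 0.321 and [Pt²⁺(aq)] = 2.1 M.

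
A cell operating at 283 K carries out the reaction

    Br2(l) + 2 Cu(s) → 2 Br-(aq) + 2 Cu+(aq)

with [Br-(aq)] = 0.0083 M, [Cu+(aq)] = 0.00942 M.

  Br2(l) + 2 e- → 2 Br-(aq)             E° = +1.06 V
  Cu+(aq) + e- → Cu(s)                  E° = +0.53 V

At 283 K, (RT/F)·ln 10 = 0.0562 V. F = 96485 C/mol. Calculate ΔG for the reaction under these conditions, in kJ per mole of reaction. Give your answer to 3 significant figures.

−147 kJ/mol

The standard cell potential is +1.06 − (+0.53) = +0.53 V, with n = 2 electrons in the balanced equation.
Here Q = [Br-(aq)]^2·[Cu+(aq)]^2 = 6.11×10^−9 (log Q = −8.214), giving E = +0.53 − (0.0562/2)·(−8.214) = +0.7608 V.
ΔG = −nFE = −(2)(96485)(+0.7608) J/mol = −147 kJ/mol.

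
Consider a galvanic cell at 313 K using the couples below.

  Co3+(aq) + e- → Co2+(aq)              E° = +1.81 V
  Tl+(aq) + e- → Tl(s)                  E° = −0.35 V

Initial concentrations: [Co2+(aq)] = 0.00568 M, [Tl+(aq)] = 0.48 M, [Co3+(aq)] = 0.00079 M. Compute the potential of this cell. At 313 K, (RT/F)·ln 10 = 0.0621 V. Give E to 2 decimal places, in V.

Since E°(Co³⁺/Co²⁺) > E°(Tl⁺/Tl), Co³⁺/Co²⁺ serves as the cathode.
E°cell = E°cat − E°an = +1.81 − (−0.35) = +2.16 V; n = 1.
For the overall reaction Co3+(aq) + Tl(s) → Co2+(aq) + Tl+(aq), Q = ([Co2+(aq)]·[Tl+(aq)]) / [Co3+(aq)] = 3.45, giving log Q = 0.538.
Applying E = E° − (RT ln10/nF)·log Q gives +2.16 − (0.0621/1)(0.538) = +2.13 V.

+2.13 V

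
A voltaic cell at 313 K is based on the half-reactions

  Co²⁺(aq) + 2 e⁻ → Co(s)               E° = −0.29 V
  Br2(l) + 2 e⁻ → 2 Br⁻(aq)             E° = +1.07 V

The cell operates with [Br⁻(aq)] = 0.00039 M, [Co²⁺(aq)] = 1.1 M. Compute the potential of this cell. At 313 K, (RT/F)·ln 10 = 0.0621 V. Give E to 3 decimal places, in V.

Br₂/Br⁻ is reduced (cathode, E° = +1.07 V) and Co²⁺/Co is oxidized (anode).
The standard potential is +1.07 − (−0.29) = +1.36 V and the balanced reaction transfers n = 2 electrons.
Balancing gives Br2(l) + Co(s) → 2 Br⁻(aq) + Co²⁺(aq); hence Q = [Br⁻(aq)]^2·[Co²⁺(aq)] = 1.67×10^−7 (log Q = −6.776).
Applying E = E° − (RT ln10/nF)·log Q gives +1.36 − (0.0621/2)(−6.776) = +1.570 V.

+1.570 V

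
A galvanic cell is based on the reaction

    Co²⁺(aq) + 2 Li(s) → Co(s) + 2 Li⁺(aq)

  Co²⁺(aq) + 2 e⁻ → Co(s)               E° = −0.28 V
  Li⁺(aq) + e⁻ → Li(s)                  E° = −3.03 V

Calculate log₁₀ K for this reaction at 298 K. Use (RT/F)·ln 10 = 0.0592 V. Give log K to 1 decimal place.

log K = 92.9

The Co²⁺/Co couple is reduced (cathode); E°cell = −0.28 − (−3.03) = +2.75 V with n = 2.
At equilibrium E = 0, so log K = nE°cell / 0.0592 = (2)(+2.75) / 0.0592 = 92.9.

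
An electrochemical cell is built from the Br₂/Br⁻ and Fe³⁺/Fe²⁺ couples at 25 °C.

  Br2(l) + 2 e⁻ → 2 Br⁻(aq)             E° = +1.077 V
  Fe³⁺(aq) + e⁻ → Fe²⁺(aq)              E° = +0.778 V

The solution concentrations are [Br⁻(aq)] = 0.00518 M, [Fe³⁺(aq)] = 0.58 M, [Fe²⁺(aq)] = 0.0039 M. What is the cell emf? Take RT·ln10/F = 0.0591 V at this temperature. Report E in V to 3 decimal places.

+0.306 V

Br₂/Br⁻ is reduced (cathode, E° = +1.077 V) and Fe³⁺/Fe²⁺ is oxidized (anode).
The standard potential is +1.077 − (+0.778) = +0.299 V and the balanced reaction transfers n = 2 electrons.
For the overall reaction Br2(l) + 2 Fe²⁺(aq) → 2 Br⁻(aq) + 2 Fe³⁺(aq), Q = ([Br⁻(aq)]^2·[Fe³⁺(aq)]^2) / [Fe²⁺(aq)]^2 = 0.593, giving log Q = −0.227.
E = E° − (0.0591/n)·log Q = +0.299 − (0.0591/2)(−0.227) = +0.306 V.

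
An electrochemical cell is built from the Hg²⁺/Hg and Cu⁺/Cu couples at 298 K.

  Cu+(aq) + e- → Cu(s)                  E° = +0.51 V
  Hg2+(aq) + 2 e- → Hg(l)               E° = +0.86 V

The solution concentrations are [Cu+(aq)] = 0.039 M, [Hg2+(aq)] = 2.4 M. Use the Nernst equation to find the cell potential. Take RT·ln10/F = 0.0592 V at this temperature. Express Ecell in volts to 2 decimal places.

+0.44 V

The Hg²⁺/Hg couple has the more positive E°, so it is the cathode; Cu⁺/Cu is the anode.
E°cell = E°cat − E°an = +0.86 − (+0.51) = +0.35 V; n = 2.
For the overall reaction Hg2+(aq) + 2 Cu(s) → Hg(l) + 2 Cu+(aq), Q = [Cu+(aq)]^2 / [Hg2+(aq)] = 0.000634, giving log Q = −3.198.
By the Nernst equation, E = +0.35 − (0.0592/2)·(−3.198) = +0.44 V.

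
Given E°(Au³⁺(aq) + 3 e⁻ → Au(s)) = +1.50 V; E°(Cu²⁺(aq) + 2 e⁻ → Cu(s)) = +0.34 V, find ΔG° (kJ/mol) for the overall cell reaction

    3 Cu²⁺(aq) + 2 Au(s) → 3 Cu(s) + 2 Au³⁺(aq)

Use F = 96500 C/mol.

In the reaction as written Cu²⁺(aq) is reduced, so the Cu²⁺/Cu couple is the cathode and Au³⁺/Au is the anode.
E°cell = +0.34 − (+1.50) = −1.16 V; balancing electrons gives n = 6.
ΔG° = −nFE°cell = −(6)(96500)(−1.16) J/mol = +672 kJ/mol.

+672 kJ/mol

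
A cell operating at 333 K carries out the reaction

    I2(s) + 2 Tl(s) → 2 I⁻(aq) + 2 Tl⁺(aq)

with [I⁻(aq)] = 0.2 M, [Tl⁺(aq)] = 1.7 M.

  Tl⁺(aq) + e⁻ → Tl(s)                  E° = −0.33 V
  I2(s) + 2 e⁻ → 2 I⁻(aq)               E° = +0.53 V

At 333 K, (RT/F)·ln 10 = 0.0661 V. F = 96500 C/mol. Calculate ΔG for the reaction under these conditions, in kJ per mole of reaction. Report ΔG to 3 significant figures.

−172 kJ/mol

E°cell = +0.53 − (−0.33) = +0.86 V; the balanced reaction transfers n = 2 electrons.
Here Q = [I⁻(aq)]^2·[Tl⁺(aq)]^2 = 0.116 (log Q = −0.937), giving E = +0.86 − (0.0661/2)·(−0.937) = +0.8910 V.
Finally ΔG = −nFE = −(2)(96500 C/mol)(+0.8910 V) = −172 kJ/mol.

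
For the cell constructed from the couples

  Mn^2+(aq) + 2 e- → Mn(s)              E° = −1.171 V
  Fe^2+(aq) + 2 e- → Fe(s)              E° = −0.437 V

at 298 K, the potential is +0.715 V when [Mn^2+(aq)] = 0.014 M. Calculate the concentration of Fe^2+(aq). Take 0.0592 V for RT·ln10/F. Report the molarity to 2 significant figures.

The Fe²⁺/Fe couple has the larger reduction potential, so it is the cathode: E°cell = −0.437 − (−1.171) = +0.734 V and n = 2.
Rearranging E = E° − (0.0592/n)·log Q gives log Q = 2(+0.734 − (+0.715))/0.0592 = 0.642.
For Fe^2+(aq) + Mn(s) → Fe(s) + Mn^2+(aq), the reaction quotient is Q = [Mn^2+(aq)] / [Fe^2+(aq)].
Substituting the known concentrations and solving, log [Fe^2+(aq)] = −2.496 and [Fe^2+(aq)] = 0.0032 M.

0.0032 M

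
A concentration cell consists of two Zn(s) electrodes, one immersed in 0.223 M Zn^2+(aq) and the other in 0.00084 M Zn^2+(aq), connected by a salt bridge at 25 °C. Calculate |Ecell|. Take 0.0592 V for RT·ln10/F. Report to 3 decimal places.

For a concentration cell E°cell = 0, since both electrodes use the same couple.
The compartment with the higher Zn^2+(aq) concentration (0.223 M) acts as the cathode; ions are reduced there and produced at the dilute (0.00084 M) anode.
With n = 2, Ecell = −(0.0592/2)·log([dilute]/[conc]) = −(0.0592/2)·log(0.00084/0.223) = +0.072 V.

0.072 V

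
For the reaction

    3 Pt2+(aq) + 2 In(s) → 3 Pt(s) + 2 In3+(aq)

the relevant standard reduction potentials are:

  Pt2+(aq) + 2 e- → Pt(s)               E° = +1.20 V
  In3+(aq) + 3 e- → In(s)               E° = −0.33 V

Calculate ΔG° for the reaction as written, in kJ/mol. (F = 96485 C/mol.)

−886 kJ/mol

In the reaction as written Pt2+(aq) is reduced, so the Pt²⁺/Pt couple is the cathode and In³⁺/In is the anode.
E°cell = +1.20 − (−0.33) = +1.53 V; balancing electrons gives n = 6.
ΔG° = −nFE°cell = −(6)(96485)(+1.53) J/mol = −886 kJ/mol.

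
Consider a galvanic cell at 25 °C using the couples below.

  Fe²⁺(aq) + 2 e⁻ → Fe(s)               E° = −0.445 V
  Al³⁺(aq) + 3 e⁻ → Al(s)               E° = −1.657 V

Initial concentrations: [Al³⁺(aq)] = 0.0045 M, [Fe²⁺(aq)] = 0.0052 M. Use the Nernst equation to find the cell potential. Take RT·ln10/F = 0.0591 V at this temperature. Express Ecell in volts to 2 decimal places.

+1.19 V

Fe²⁺/Fe is reduced (cathode, E° = −0.445 V) and Al³⁺/Al is oxidized (anode).
The standard potential is −0.445 − (−1.657) = +1.212 V and the balanced reaction transfers n = 6 electrons.
Balancing gives 3 Fe²⁺(aq) + 2 Al(s) → 3 Fe(s) + 2 Al³⁺(aq); hence Q = [Al³⁺(aq)]^2 / [Fe²⁺(aq)]^3 = 144 (log Q = 2.158).
By the Nernst equation, E = +1.212 − (0.0591/6)·(2.158) = +1.19 V.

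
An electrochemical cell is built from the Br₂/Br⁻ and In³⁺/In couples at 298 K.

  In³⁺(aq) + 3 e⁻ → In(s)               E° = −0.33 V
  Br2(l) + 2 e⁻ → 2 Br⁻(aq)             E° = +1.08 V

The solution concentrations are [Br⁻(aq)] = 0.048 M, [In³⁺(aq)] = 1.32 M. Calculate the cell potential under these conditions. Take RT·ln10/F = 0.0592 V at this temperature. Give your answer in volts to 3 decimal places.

+1.486 V

Since E°(Br₂/Br⁻) > E°(In³⁺/In), Br₂/Br⁻ serves as the cathode.
E°cell = +1.08 − (−0.33) = +1.41 V, with n = 6 electrons transferred.
For the overall reaction 3 Br2(l) + 2 In(s) → 6 Br⁻(aq) + 2 In³⁺(aq), Q = [Br⁻(aq)]^6·[In³⁺(aq)]^2 = 2.13×10^−8, giving log Q = −7.671.
Applying E = E° − (RT ln10/nF)·log Q gives +1.41 − (0.0592/6)(−7.671) = +1.486 V.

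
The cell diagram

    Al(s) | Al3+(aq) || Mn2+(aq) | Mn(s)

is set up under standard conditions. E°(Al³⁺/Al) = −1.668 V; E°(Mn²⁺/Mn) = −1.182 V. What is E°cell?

By convention the left-hand electrode in cell notation is the anode (oxidation) and the right-hand electrode is the cathode (reduction).
E°cell = E°(right) − E°(left) = −1.182 − (−1.668) = +0.486 V.

+0.486 V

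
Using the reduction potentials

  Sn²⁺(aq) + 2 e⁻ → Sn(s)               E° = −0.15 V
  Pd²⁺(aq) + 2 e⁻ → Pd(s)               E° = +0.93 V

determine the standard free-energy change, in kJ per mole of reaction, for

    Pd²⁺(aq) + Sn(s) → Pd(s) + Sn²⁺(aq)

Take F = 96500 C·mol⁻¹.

−208 kJ/mol

In the reaction as written Pd²⁺(aq) is reduced, so the Pd²⁺/Pd couple is the cathode and Sn²⁺/Sn is the anode.
E°cell = +0.93 − (−0.15) = +1.08 V; balancing electrons gives n = 2.
ΔG° = −nFE°cell = −(2)(96500)(+1.08) J/mol = −208 kJ/mol.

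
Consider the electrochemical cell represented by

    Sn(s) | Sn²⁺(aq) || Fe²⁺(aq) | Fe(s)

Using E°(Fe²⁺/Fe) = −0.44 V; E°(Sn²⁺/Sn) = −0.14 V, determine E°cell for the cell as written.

By convention the left-hand electrode in cell notation is the anode (oxidation) and the right-hand electrode is the cathode (reduction).
E°cell = E°(right) − E°(left) = −0.44 − (−0.14) = −0.30 V.
The negative sign shows that, as written, the cell would require an external voltage to drive the reaction.

−0.30 V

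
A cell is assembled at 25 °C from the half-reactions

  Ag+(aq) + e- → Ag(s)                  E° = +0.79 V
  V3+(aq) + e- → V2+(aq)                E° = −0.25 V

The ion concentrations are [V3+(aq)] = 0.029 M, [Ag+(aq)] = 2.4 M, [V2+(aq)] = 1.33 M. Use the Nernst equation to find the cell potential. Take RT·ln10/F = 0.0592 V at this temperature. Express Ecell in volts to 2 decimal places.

Since E°(Ag⁺/Ag) > E°(V³⁺/V²⁺), Ag⁺/Ag serves as the cathode.
E°cell = +0.79 − (−0.25) = +1.04 V, with n = 1 electron transferred.
Balancing gives Ag+(aq) + V2+(aq) → Ag(s) + V3+(aq); hence Q = [V3+(aq)] / ([Ag+(aq)]·[V2+(aq)]) = 0.00909 (log Q = −2.042).
By the Nernst equation, E = +1.04 − (0.0592/1)·(−2.042) = +1.16 V.

+1.16 V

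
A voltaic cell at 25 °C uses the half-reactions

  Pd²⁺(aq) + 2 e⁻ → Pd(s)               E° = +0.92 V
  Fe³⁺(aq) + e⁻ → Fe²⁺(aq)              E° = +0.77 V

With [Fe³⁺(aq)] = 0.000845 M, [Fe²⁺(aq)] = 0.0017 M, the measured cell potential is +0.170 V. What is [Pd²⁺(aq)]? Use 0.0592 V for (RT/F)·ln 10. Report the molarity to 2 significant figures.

Pd²⁺/Pd is the cathode (higher E°); E°cell = +0.92 − (+0.77) = +0.15 V with n = 2.
From the Nernst equation, log Q = n(E° − E)/0.0592 = 2·(+0.15 − (+0.170))/0.0592 = −0.676.
For Pd²⁺(aq) + 2 Fe²⁺(aq) → Pd(s) + 2 Fe³⁺(aq), the reaction quotient is Q = [Fe³⁺(aq)]^2 / ([Pd²⁺(aq)]·[Fe²⁺(aq)]^2).
Solving for the unknown gives log [Pd²⁺(aq)] = 0.069, so [Pd²⁺(aq)] ≈ 1.2 M.

1.2 M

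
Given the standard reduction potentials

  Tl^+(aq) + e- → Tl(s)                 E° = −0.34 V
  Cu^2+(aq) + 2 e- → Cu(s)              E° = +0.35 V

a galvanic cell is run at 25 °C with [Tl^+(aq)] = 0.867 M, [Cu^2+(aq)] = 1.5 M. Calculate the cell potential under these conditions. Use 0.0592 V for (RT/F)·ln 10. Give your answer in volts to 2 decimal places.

+0.70 V

Since E°(Cu²⁺/Cu) > E°(Tl⁺/Tl), Cu²⁺/Cu serves as the cathode.
The standard potential is +0.35 − (−0.34) = +0.69 V and the balanced reaction transfers n = 2 electrons.
The balanced reaction is Cu^2+(aq) + 2 Tl(s) → Cu(s) + 2 Tl^+(aq), so Q = [Tl^+(aq)]^2 / [Cu^2+(aq)] = 0.501 and log Q = −0.300.
By the Nernst equation, E = +0.69 − (0.0592/2)·(−0.300) = +0.70 V.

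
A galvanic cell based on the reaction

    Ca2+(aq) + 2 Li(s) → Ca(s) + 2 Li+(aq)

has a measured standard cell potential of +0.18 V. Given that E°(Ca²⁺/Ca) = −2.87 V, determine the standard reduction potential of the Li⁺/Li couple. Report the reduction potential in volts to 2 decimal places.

−3.05 V

In the reaction as written the Ca²⁺/Ca couple is reduced (cathode) and Li⁺/Li is oxidized (anode), so E°cell = E°(Ca²⁺/Ca) − E°(Li⁺/Li).
E°(Li⁺/Li) = E°(cathode) − E°cell = −2.87 − (+0.18) = −3.05 V.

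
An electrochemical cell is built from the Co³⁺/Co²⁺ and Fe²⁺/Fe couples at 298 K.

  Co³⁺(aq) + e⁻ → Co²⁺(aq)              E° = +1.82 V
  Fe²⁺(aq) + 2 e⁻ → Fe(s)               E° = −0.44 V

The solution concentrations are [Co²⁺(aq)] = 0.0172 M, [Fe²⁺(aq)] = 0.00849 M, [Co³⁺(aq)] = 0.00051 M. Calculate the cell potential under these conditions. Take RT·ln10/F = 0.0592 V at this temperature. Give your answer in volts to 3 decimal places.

The Co³⁺/Co²⁺ couple has the more positive E°, so it is the cathode; Fe²⁺/Fe is the anode.
The standard potential is +1.82 − (−0.44) = +2.26 V and the balanced reaction transfers n = 2 electrons.
The balanced reaction is 2 Co³⁺(aq) + Fe(s) → 2 Co²⁺(aq) + Fe²⁺(aq), so Q = ([Co²⁺(aq)]^2·[Fe²⁺(aq)]) / [Co³⁺(aq)]^2 = 9.66 and log Q = 0.985.
Applying E = E° − (RT ln10/nF)·log Q gives +2.26 − (0.0592/2)(0.985) = +2.231 V.

+2.231 V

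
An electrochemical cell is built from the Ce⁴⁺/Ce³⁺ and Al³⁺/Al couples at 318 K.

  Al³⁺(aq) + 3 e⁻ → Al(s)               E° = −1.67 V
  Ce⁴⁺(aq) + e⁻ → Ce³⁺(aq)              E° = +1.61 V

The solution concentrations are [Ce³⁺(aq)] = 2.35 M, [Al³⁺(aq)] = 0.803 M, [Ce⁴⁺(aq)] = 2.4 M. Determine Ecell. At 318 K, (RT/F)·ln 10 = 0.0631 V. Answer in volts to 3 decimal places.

Ce⁴⁺/Ce³⁺ is reduced (cathode, E° = +1.61 V) and Al³⁺/Al is oxidized (anode).
The standard potential is +1.61 − (−1.67) = +3.28 V and the balanced reaction transfers n = 3 electrons.
For the overall reaction 3 Ce⁴⁺(aq) + Al(s) → 3 Ce³⁺(aq) + Al³⁺(aq), Q = ([Ce³⁺(aq)]^3·[Al³⁺(aq)]) / [Ce⁴⁺(aq)]^3 = 0.754, giving log Q = −0.123.
Applying E = E° − (RT ln10/nF)·log Q gives +3.28 − (0.0631/3)(−0.123) = +3.283 V.

+3.283 V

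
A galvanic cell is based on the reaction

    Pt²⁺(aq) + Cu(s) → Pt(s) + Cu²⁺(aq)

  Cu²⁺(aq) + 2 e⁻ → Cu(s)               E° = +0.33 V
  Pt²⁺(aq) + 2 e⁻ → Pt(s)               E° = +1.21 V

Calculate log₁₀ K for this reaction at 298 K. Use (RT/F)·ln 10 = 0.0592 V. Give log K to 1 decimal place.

log K = 29.7

The Pt²⁺/Pt couple is reduced (cathode); E°cell = +1.21 − (+0.33) = +0.88 V with n = 2.
At equilibrium E = 0, so log K = nE°cell / 0.0592 = (2)(+0.88) / 0.0592 = 29.7.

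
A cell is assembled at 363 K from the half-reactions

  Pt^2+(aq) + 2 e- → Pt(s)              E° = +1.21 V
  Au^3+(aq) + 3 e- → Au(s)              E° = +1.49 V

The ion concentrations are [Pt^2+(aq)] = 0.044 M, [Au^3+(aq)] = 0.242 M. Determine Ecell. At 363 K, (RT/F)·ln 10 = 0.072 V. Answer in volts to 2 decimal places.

Au³⁺/Au is reduced (cathode, E° = +1.49 V) and Pt²⁺/Pt is oxidized (anode).
E°cell = +1.49 − (+1.21) = +0.28 V, with n = 6 electrons transferred.
The balanced reaction is 2 Au^3+(aq) + 3 Pt(s) → 2 Au(s) + 3 Pt^2+(aq), so Q = [Pt^2+(aq)]^3 / [Au^3+(aq)]^2 = 0.00145 and log Q = −2.837.
Applying E = E° − (RT ln10/nF)·log Q gives +0.28 − (0.072/6)(−2.837) = +0.31 V.

+0.31 V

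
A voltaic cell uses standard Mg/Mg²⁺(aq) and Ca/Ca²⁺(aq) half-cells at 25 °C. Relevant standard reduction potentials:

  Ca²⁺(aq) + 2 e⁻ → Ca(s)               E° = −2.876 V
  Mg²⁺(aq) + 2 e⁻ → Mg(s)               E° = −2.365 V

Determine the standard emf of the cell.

+0.511 V

Of the two couples in this cell, the one with the more positive reduction potential is reduced at the cathode: here that is Mg²⁺/Mg (−2.365 V); Ca²⁺/Ca (−2.876 V) is the anode.
E°cell = E°(cathode) − E°(anode) = −2.365 − (−2.876) = +0.511 V.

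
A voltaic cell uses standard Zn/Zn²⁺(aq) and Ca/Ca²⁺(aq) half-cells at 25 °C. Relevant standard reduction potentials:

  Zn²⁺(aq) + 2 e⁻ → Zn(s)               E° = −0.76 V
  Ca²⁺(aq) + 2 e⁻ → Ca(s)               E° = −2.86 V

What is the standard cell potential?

The Zn²⁺/Zn couple has the higher E°, so Zn ion is reduced (cathode) and Ca is oxidized (anode).
E°cell = E°(cathode) − E°(anode) = −0.76 − (−2.86) = +2.10 V.

+2.10 V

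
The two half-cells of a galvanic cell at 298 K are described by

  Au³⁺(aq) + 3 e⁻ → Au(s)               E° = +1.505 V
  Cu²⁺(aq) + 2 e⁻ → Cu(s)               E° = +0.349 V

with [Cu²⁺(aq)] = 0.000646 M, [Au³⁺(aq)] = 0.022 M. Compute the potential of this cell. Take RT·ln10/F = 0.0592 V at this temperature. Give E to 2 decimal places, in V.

Since E°(Au³⁺/Au) > E°(Cu²⁺/Cu), Au³⁺/Au serves as the cathode.
E°cell = E°cat − E°an = +1.505 − (+0.349) = +1.156 V; n = 6.
Balancing gives 2 Au³⁺(aq) + 3 Cu(s) → 2 Au(s) + 3 Cu²⁺(aq); hence Q = [Cu²⁺(aq)]^3 / [Au³⁺(aq)]^2 = 5.57×10^−7 (log Q = −6.254).
Applying E = E° − (RT ln10/nF)·log Q gives +1.156 − (0.0592/6)(−6.254) = +1.22 V.

+1.22 V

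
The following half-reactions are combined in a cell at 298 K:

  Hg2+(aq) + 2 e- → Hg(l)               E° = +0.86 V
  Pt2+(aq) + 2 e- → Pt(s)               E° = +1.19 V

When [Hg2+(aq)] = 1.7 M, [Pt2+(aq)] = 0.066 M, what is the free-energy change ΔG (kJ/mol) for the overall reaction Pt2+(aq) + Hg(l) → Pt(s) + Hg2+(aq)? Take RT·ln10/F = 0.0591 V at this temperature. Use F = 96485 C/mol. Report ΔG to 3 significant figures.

With Pt²⁺/Pt reduced at the cathode, E°cell = +1.19 − (+0.86) = +0.33 V and n = 2.
Q = [Hg2+(aq)] / [Pt2+(aq)] = 25.8, so log Q = 1.411 and E = +0.33 − (0.0591/2)(1.411) = +0.2883 V.
Finally ΔG = −nFE = −(2)(96485 C/mol)(+0.2883 V) = −55.6 kJ/mol.

−55.6 kJ/mol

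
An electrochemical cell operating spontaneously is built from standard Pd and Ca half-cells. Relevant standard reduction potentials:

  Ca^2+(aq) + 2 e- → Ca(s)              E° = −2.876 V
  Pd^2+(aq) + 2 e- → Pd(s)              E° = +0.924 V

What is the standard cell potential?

Of the two couples in this cell, the one with the more positive reduction potential is reduced at the cathode: here that is Pd²⁺/Pd (+0.924 V); Ca²⁺/Ca (−2.876 V) is the anode.
E°cell = E°(cathode) − E°(anode) = +0.924 − (−2.876) = +3.800 V.

+3.800 V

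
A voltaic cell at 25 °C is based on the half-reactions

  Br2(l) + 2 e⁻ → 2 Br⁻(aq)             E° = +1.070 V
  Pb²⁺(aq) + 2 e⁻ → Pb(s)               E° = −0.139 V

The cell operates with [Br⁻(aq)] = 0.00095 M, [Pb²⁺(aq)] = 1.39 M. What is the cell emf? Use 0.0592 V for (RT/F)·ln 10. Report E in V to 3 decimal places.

+1.384 V

The Br₂/Br⁻ couple has the more positive E°, so it is the cathode; Pb²⁺/Pb is the anode.
The standard potential is +1.070 − (−0.139) = +1.209 V and the balanced reaction transfers n = 2 electrons.
The balanced reaction is Br2(l) + Pb(s) → 2 Br⁻(aq) + Pb²⁺(aq), so Q = [Br⁻(aq)]^2·[Pb²⁺(aq)] = 1.25×10^−6 and log Q = −5.902.
By the Nernst equation, E = +1.209 − (0.0592/2)·(−5.902) = +1.384 V.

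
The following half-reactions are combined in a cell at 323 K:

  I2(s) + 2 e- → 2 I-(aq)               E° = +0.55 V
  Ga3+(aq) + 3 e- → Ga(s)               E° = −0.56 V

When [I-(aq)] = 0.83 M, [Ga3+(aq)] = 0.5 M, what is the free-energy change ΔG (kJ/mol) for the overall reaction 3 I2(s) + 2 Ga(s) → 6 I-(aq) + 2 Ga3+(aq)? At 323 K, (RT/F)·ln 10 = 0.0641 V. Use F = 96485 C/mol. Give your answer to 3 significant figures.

E°cell = +0.55 − (−0.56) = +1.11 V; the balanced reaction transfers n = 6 electrons.
The reaction quotient is [I-(aq)]^6·[Ga3+(aq)]^2 = 0.0817; by Nernst, E = +1.11 − (0.0641/6)(−1.088) = +1.1216 V.
Finally ΔG = −nFE = −(6)(96485 C/mol)(+1.1216 V) = −649 kJ/mol.

−649 kJ/mol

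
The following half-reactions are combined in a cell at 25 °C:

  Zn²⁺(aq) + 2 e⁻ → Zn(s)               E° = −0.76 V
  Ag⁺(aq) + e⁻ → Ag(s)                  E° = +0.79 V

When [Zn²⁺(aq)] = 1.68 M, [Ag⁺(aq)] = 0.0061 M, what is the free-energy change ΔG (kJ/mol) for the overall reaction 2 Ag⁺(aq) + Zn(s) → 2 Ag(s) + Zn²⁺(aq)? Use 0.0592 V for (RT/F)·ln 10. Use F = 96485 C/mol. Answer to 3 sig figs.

E°cell = +0.79 − (−0.76) = +1.55 V; the balanced reaction transfers n = 2 electrons.
The reaction quotient is [Zn²⁺(aq)] / [Ag⁺(aq)]^2 = 4.51×10^4; by Nernst, E = +1.55 − (0.0592/2)(4.655) = +1.4122 V.
Then ΔG = −nFE = −2 × 96485 × +1.4122 J/mol = −273 kJ/mol.

−273 kJ/mol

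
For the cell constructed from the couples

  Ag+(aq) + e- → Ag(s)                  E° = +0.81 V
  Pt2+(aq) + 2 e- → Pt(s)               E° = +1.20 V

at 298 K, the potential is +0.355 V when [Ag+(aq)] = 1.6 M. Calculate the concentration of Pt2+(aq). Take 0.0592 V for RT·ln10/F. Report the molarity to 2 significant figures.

Pt²⁺/Pt is the cathode (higher E°); E°cell = +1.20 − (+0.81) = +0.39 V with n = 2.
Since E = E° − (0.0592/n)·log Q, log Q = n(E° − E)/0.0592 = 1.182.
For Pt2+(aq) + 2 Ag(s) → Pt(s) + 2 Ag+(aq), the reaction quotient is Q = [Ag+(aq)]^2 / [Pt2+(aq)].
Substituting the known concentrations and solving, log [Pt2+(aq)] = −0.774 and [Pt2+(aq)] = 0.17 M.

0.17 M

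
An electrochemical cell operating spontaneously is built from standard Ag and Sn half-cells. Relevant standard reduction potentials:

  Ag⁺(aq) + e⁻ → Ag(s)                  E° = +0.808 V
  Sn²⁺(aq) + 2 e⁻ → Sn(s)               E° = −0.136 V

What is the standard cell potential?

+0.944 V

Of the two couples in this cell, the one with the more positive reduction potential is reduced at the cathode: here that is Ag⁺/Ag (+0.808 V); Sn²⁺/Sn (−0.136 V) is the anode.
E°cell = E°(cathode) − E°(anode) = +0.808 − (−0.136) = +0.944 V.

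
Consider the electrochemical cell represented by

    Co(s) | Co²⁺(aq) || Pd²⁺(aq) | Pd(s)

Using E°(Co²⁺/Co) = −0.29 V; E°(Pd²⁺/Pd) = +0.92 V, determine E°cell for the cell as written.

By convention the left-hand electrode in cell notation is the anode (oxidation) and the right-hand electrode is the cathode (reduction).
E°cell = E°(right) − E°(left) = +0.92 − (−0.29) = +1.21 V.

+1.21 V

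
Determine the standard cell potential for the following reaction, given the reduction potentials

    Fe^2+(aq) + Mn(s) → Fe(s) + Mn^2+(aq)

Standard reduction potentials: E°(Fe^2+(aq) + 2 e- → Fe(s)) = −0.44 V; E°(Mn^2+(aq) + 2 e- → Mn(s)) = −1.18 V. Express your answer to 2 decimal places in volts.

+0.74 V

In the reaction as written, Fe^2+(aq) is reduced (cathode) and Mn^2+(aq) is produced by oxidation at the anode.
E°cell = E°(cathode) − E°(anode) = −0.44 − (−1.18) = +0.74 V.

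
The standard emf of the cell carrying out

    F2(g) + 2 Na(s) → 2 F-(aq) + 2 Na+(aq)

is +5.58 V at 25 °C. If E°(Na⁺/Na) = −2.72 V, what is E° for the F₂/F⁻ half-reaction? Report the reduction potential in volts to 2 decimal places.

In the reaction as written the F₂/F⁻ couple is reduced (cathode) and Na⁺/Na is oxidized (anode), so E°cell = E°(F₂/F⁻) − E°(Na⁺/Na).
E°(F₂/F⁻) = E°cell + E°(anode) = +5.58 + (−2.72) = +2.86 V.

+2.86 V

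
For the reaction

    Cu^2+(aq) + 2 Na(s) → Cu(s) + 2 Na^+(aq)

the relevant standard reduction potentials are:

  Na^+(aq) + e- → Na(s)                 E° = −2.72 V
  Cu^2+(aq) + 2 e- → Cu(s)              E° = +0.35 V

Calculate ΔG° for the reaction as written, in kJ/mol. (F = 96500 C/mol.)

In the reaction as written Cu^2+(aq) is reduced, so the Cu²⁺/Cu couple is the cathode and Na⁺/Na is the anode.
E°cell = +0.35 − (−2.72) = +3.07 V; balancing electrons gives n = 2.
ΔG° = −nFE°cell = −(2)(96500)(+3.07) J/mol = −593 kJ/mol.

−593 kJ/mol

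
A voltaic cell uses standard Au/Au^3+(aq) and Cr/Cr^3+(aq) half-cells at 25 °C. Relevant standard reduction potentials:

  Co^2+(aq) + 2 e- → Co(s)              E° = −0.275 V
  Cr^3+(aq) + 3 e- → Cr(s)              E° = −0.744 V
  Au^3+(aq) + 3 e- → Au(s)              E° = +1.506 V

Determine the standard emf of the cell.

+2.250 V

Of the two couples in this cell, the one with the more positive reduction potential is reduced at the cathode: here that is Au³⁺/Au (+1.506 V); Cr³⁺/Cr (−0.744 V) is the anode.
E°cell = E°(cathode) − E°(anode) = +1.506 − (−0.744) = +2.250 V.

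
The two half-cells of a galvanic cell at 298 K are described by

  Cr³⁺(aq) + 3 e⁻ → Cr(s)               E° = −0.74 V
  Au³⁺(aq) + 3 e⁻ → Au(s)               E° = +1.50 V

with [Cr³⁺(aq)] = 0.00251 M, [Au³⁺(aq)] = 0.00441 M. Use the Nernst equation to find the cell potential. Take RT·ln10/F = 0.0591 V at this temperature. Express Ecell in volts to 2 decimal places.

Since E°(Au³⁺/Au) > E°(Cr³⁺/Cr), Au³⁺/Au serves as the cathode.
The standard potential is +1.50 − (−0.74) = +2.24 V and the balanced reaction transfers n = 3 electrons.
The balanced reaction is Au³⁺(aq) + Cr(s) → Au(s) + Cr³⁺(aq), so Q = [Cr³⁺(aq)] / [Au³⁺(aq)] = 0.569 and log Q = −0.245.
E = E° − (0.0591/n)·log Q = +2.24 − (0.0591/3)(−0.245) = +2.24 V.

+2.24 V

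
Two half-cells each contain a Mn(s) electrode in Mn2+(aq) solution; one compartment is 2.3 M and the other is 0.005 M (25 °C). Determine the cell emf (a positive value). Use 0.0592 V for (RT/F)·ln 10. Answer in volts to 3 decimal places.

For a concentration cell E°cell = 0, since both electrodes use the same couple.
The compartment with the higher Mn2+(aq) concentration (2.3 M) acts as the cathode; ions are reduced there and produced at the dilute (0.005 M) anode.
With n = 2, Ecell = −(0.0592/2)·log([dilute]/[conc]) = −(0.0592/2)·log(0.005/2.3) = +0.079 V.

0.079 V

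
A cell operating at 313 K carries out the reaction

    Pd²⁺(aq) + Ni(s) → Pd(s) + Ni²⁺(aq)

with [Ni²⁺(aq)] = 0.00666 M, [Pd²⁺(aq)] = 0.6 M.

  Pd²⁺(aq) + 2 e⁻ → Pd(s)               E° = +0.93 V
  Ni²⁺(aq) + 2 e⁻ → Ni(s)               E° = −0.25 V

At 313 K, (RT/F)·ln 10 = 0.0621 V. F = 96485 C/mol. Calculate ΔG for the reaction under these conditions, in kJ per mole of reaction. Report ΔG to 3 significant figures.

−239 kJ/mol

E°cell = +0.93 − (−0.25) = +1.18 V; the balanced reaction transfers n = 2 electrons.
The reaction quotient is [Ni²⁺(aq)] / [Pd²⁺(aq)] = 0.0111; by Nernst, E = +1.18 − (0.0621/2)(−1.955) = +1.2407 V.
ΔG = −nFE = −(2)(96485)(+1.2407) J/mol = −239 kJ/mol.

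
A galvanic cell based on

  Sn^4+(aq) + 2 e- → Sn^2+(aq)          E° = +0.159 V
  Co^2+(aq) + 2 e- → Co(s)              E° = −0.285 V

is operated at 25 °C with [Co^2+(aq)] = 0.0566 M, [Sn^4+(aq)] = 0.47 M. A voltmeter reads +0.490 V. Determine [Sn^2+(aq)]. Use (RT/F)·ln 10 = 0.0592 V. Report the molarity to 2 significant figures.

0.23 M

With Sn⁴⁺/Sn²⁺ at the cathode and Co²⁺/Co at the anode, E°cell = +0.159 − (−0.285) = +0.444 V (n = 2).
Since E = E° − (0.0592/n)·log Q, log Q = n(E° − E)/0.0592 = −1.554.
Balancing electrons gives Sn^4+(aq) + Co(s) → Sn^2+(aq) + Co^2+(aq); thus Q = ([Sn^2+(aq)]·[Co^2+(aq)]) / [Sn^4+(aq)].
Substituting the known concentrations and solving, log [Sn^2+(aq)] = −0.635 and [Sn^2+(aq)] = 0.23 M.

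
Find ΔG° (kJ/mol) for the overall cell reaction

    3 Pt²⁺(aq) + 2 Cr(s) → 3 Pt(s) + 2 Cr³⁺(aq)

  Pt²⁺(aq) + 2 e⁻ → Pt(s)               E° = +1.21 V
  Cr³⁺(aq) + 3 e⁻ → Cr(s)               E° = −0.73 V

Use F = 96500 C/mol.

−1123 kJ/mol

In the reaction as written Pt²⁺(aq) is reduced, so the Pt²⁺/Pt couple is the cathode and Cr³⁺/Cr is the anode.
E°cell = +1.21 − (−0.73) = +1.94 V; balancing electrons gives n = 6.
ΔG° = −nFE°cell = −(6)(96500)(+1.94) J/mol = −1123 kJ/mol.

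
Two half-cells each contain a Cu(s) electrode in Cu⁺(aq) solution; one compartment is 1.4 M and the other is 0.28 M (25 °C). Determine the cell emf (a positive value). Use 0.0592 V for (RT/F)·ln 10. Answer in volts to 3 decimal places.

For a concentration cell E°cell = 0, since both electrodes use the same couple.
The compartment with the higher Cu⁺(aq) concentration (1.4 M) acts as the cathode; ions are reduced there and produced at the dilute (0.28 M) anode.
With n = 1, Ecell = −(0.0592/1)·log([dilute]/[conc]) = −(0.0592/1)·log(0.28/1.4) = +0.041 V.

0.041 V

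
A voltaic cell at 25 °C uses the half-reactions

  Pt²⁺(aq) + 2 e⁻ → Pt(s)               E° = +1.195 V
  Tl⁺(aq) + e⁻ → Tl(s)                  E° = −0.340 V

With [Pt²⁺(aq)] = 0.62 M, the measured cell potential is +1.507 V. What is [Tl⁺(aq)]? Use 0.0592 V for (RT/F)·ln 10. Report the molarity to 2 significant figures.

The Pt²⁺/Pt couple has the larger reduction potential, so it is the cathode: E°cell = +1.195 − (−0.340) = +1.535 V and n = 2.
Since E = E° − (0.0592/n)·log Q, log Q = n(E° − E)/0.0592 = 0.946.
For Pt²⁺(aq) + 2 Tl(s) → Pt(s) + 2 Tl⁺(aq), the reaction quotient is Q = [Tl⁺(aq)]^2 / [Pt²⁺(aq)].
Solving for the unknown gives log [Tl⁺(aq)] = 0.369, so [Tl⁺(aq)] ≈ 2.3 M.

2.3 M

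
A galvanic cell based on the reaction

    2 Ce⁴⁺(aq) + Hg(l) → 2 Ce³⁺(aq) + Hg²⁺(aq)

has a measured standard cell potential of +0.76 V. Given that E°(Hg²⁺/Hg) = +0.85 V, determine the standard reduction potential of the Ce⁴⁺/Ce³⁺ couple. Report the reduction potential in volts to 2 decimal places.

In the reaction as written the Ce⁴⁺/Ce³⁺ couple is reduced (cathode) and Hg²⁺/Hg is oxidized (anode), so E°cell = E°(Ce⁴⁺/Ce³⁺) − E°(Hg²⁺/Hg).
E°(Ce⁴⁺/Ce³⁺) = E°cell + E°(anode) = +0.76 + (+0.85) = +1.61 V.

+1.61 V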